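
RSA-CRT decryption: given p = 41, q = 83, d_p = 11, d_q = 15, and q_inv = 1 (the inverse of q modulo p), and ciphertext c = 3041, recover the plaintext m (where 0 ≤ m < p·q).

2728

m₁ = c^(d_p) mod p: c ≡ 7 (mod 41), and 7^11 mod 41 = 22.
m₂ = c^(d_q) mod q: c ≡ 53 (mod 83), and 53^15 mod 83 = 72.
h = q_inv·(m₁ − m₂) mod p = 1·(22 − 72) mod 41 = 32.
m = m₂ + h·q = 72 + 32·83 = 2728.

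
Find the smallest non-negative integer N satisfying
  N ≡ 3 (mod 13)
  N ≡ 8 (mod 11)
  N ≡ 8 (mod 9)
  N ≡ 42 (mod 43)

The moduli are pairwise coprime; M = 13·11·9·43 = 55341.
M/13 = 4257; 4257 ≡ 6 (mod 13); 6·11 ≡ 1, so inverse 11.
M/11 = 5031; 5031 ≡ 4 (mod 11); 4·3 ≡ 1, so inverse 3.
M/9 = 6149; 6149 ≡ 2 (mod 9); 2·5 ≡ 1, so inverse 5.
M/43 = 1287; 1287 ≡ 40 (mod 43); 40·14 ≡ 1, so inverse 14.
N ≡ 3·4257·11 + 8·5031·3 + 8·6149·5 + 42·1287·14 = 1263941.
1263941 mod 55341 = 46439.

46439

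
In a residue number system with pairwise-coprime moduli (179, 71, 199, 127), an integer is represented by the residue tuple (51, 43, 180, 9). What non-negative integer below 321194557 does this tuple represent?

The moduli are pairwise coprime; N = 179·71·199·127 = 321194557.
N/179 = 1794383; 1794383 ≡ 87 (mod 179); 87·107 ≡ 1, so inverse 107.
N/71 = 4523867; 4523867 ≡ 31 (mod 71); 31·55 ≡ 1, so inverse 55.
N/199 = 1614043; 1614043 ≡ 153 (mod 199); 153·186 ≡ 1, so inverse 186.
N/127 = 2529091; 2529091 ≡ 13 (mod 127); 13·88 ≡ 1, so inverse 88.
x ≡ 51·1794383·107 + 43·4523867·55 + 180·1614043·186 + 9·2529091·88 = 76532093198.
76532093198 mod 321194557 = 87788632.

87788632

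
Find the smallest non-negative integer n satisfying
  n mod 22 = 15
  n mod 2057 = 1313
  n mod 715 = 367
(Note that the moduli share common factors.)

190557

gcd(22, 2057) = 11 and 11 | (1313 − 15), so the pair is consistent; merging gives n ≡ 1313 (mod 4114), where 4114 = lcm(22, 2057).
gcd(4114, 715) = 11 and 11 | (367 − 1313), so the pair is consistent; merging gives n ≡ 190557 (mod 267410), where 267410 = lcm(4114, 715).
The solution is unique modulo lcm(22, 2057, 715) = 267410.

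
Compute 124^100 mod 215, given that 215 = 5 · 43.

126

Mod 5: 124 ≡ 4; since 4 | 100, by Fermat 4^100 ≡ 1 (mod 5).
Mod 43: 124 ≡ 38; by Fermat, exponent reduces to 100 mod 42 = 16; 38^16 ≡ 40 (mod 43).
Combine by CRT: x ≡ 1 (mod 5), x ≡ 40 (mod 43) ⇒ x ≡ 126 (mod 215).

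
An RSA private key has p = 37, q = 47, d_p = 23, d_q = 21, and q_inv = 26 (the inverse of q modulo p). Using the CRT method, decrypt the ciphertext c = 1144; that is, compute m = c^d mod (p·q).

m₁ = c^(d_p) mod p: c ≡ 34 (mod 37), and 34^23 mod 37 = 16.
m₂ = c^(d_q) mod q: c ≡ 16 (mod 47), and 16^21 mod 47 = 9.
h = q_inv·(m₁ − m₂) mod p = 26·(16 − 9) mod 37 = 34.
m = m₂ + h·q = 9 + 34·47 = 1607.

1607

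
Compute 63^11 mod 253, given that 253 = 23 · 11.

206

Mod 23: 63 ≡ 17; 17^11 ≡ 22 (mod 23).
Mod 11: 63 ≡ 8; by Fermat, exponent reduces to 11 mod 10 = 1; 8^1 ≡ 8 (mod 11).
Combine by CRT: x ≡ 22 (mod 23), x ≡ 8 (mod 11) ⇒ x ≡ 206 (mod 253).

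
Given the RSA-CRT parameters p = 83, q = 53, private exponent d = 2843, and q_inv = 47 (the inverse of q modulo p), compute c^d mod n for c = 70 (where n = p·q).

d_p = d mod (p−1) = 2843 mod 82 = 55; d_q = d mod (q−1) = 35.
m₁ = c^(d_p) mod p: c ≡ 70 (mod 83), and 70^55 mod 83 = 29.
m₂ = c^(d_q) mod q: c ≡ 17 (mod 53), and 17^35 mod 53 = 38.
h = q_inv·(m₁ − m₂) mod p = 47·(29 − 38) mod 83 = 75.
m = m₂ + h·q = 38 + 75·53 = 4013.

4013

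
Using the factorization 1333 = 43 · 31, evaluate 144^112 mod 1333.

638

Mod 43: 144 ≡ 15; by Fermat, exponent reduces to 112 mod 42 = 28; 15^28 ≡ 36 (mod 43).
Mod 31: 144 ≡ 20; by Fermat, exponent reduces to 112 mod 30 = 22; 20^22 ≡ 18 (mod 31).
Combine by CRT: x ≡ 36 (mod 43), x ≡ 18 (mod 31) ⇒ x ≡ 638 (mod 1333).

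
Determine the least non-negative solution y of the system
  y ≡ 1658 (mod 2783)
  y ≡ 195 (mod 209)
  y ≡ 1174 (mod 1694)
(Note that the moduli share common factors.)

gcd(2783, 209) = 11 and 11 | (195 − 1658), so the pair is consistent; merging gives y ≡ 1658 (mod 52877), where 52877 = lcm(2783, 209).
gcd(52877, 1694) = 121 and 121 | (1174 − 1658), so the pair is consistent; merging gives y ≡ 424674 (mod 740278), where 740278 = lcm(52877, 1694).
The solution is unique modulo lcm(2783, 209, 1694) = 740278.

424674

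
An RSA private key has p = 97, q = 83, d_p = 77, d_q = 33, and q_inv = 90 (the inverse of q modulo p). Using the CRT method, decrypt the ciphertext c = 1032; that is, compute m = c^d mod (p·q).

m₁ = c^(d_p) mod p: c ≡ 62 (mod 97), and 62^77 mod 97 = 36.
m₂ = c^(d_q) mod q: c ≡ 36 (mod 83), and 36^33 mod 83 = 9.
h = q_inv·(m₁ − m₂) mod p = 90·(36 − 9) mod 97 = 5.
m = m₂ + h·q = 9 + 5·83 = 424.

424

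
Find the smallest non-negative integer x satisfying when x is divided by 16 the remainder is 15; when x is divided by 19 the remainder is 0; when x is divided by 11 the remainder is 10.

From x ≡ 15 (mod 16) write x = 15 + 16t. Substituting into x ≡ 0 (mod 19) gives 16t ≡ 4 (mod 19), and since 16⁻¹ ≡ 6 (mod 19), t ≡ 5. Hence x ≡ 15 + 16·5 = 95 (mod 304).
From x ≡ 95 (mod 304) write x = 95 + 304t. Substituting into x ≡ 10 (mod 11) gives 304t ≡ 3 (mod 11), and since 7⁻¹ ≡ 8 (mod 11), t ≡ 2. Hence x ≡ 95 + 304·2 = 703 (mod 3344).

703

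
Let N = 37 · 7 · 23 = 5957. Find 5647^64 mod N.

Mod 37: 5647 ≡ 23; by Fermat, exponent reduces to 64 mod 36 = 28; 23^28 ≡ 10 (mod 37).
Mod 7: 5647 ≡ 5; by Fermat, exponent reduces to 64 mod 6 = 4; 5^4 ≡ 2 (mod 7).
Mod 23: 5647 ≡ 12; by Fermat, exponent reduces to 64 mod 22 = 20; 12^20 ≡ 4 (mod 23).
Combine by CRT: x ≡ 10 (mod 37), x ≡ 2 (mod 7), x ≡ 4 (mod 23) ⇒ x ≡ 4006 (mod 5957).

4006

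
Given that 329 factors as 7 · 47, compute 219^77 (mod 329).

Mod 7: 219 ≡ 2; by Fermat, exponent reduces to 77 mod 6 = 5; 2^5 ≡ 4 (mod 7).
Mod 47: 219 ≡ 31; by Fermat, exponent reduces to 77 mod 46 = 31; 31^31 ≡ 5 (mod 47).
Combine by CRT: x ≡ 4 (mod 7), x ≡ 5 (mod 47) ⇒ x ≡ 193 (mod 329).

193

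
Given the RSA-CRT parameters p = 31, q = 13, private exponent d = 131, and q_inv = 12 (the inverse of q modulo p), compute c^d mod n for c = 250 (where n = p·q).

126

d_p = d mod (p−1) = 131 mod 30 = 11; d_q = d mod (q−1) = 11.
m₁ = c^(d_p) mod p: c ≡ 2 (mod 31), and 2^11 mod 31 = 2.
m₂ = c^(d_q) mod q: c ≡ 3 (mod 13), and 3^11 mod 13 = 9.
h = q_inv·(m₁ − m₂) mod p = 12·(2 − 9) mod 31 = 9.
m = m₂ + h·q = 9 + 9·13 = 126.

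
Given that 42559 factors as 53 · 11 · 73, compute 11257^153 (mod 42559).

10899

Mod 53: 11257 ≡ 21; by Fermat, exponent reduces to 153 mod 52 = 49; 21^49 ≡ 34 (mod 53).
Mod 11: 11257 ≡ 4; by Fermat, exponent reduces to 153 mod 10 = 3; 4^3 ≡ 9 (mod 11).
Mod 73: 11257 ≡ 15; by Fermat, exponent reduces to 153 mod 72 = 9; 15^9 ≡ 22 (mod 73).
Combine by CRT: x ≡ 34 (mod 53), x ≡ 9 (mod 11), x ≡ 22 (mod 73) ⇒ x ≡ 10899 (mod 42559).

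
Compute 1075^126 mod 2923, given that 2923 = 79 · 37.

Mod 79: 1075 ≡ 48; by Fermat, exponent reduces to 126 mod 78 = 48; 48^48 ≡ 38 (mod 79).
Mod 37: 1075 ≡ 2; by Fermat, exponent reduces to 126 mod 36 = 18; 2^18 ≡ 36 (mod 37).
Combine by CRT: x ≡ 38 (mod 79), x ≡ 36 (mod 37) ⇒ x ≡ 591 (mod 2923).

591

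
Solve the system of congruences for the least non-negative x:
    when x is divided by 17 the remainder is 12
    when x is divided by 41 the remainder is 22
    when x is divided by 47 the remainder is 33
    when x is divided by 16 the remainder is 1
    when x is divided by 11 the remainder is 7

2811761

From x ≡ 12 (mod 17) write x = 12 + 17t. Substituting into x ≡ 22 (mod 41) gives 17t ≡ 10 (mod 41), and since 17⁻¹ ≡ 29 (mod 41), t ≡ 3. Hence x ≡ 12 + 17·3 = 63 (mod 697).
From x ≡ 63 (mod 697) write x = 63 + 697t. Substituting into x ≡ 33 (mod 47) gives 697t ≡ 17 (mod 47), and since 39⁻¹ ≡ 41 (mod 47), t ≡ 39. Hence x ≡ 63 + 697·39 = 27246 (mod 32759).
From x ≡ 27246 (mod 32759) write x = 27246 + 32759t. Substituting into x ≡ 1 (mod 16) gives 32759t ≡ 3 (mod 16), and since 7⁻¹ ≡ 7 (mod 16), t ≡ 5. Hence x ≡ 27246 + 32759·5 = 191041 (mod 524144).
From x ≡ 191041 (mod 524144) write x = 191041 + 524144t. Substituting into x ≡ 7 (mod 11) gives 524144t ≡ 3 (mod 11), and since 5⁻¹ ≡ 9 (mod 11), t ≡ 5. Hence x ≡ 191041 + 524144·5 = 2811761 (mod 5765584).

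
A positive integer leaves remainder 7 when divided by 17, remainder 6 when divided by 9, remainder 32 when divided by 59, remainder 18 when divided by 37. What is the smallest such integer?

150423

From N ≡ 7 (mod 17) write N = 7 + 17t. Substituting into N ≡ 6 (mod 9) gives 17t ≡ 8 (mod 9), and since 8⁻¹ ≡ 8 (mod 9), t ≡ 1. Hence N ≡ 7 + 17·1 = 24 (mod 153).
From N ≡ 24 (mod 153) write N = 24 + 153t. Substituting into N ≡ 32 (mod 59) gives 153t ≡ 8 (mod 59), and since 35⁻¹ ≡ 27 (mod 59), t ≡ 39. Hence N ≡ 24 + 153·39 = 5991 (mod 9027).
From N ≡ 5991 (mod 9027) write N = 5991 + 9027t. Substituting into N ≡ 18 (mod 37) gives 9027t ≡ 21 (mod 37), and since 36⁻¹ ≡ 36 (mod 37), t ≡ 16. Hence N ≡ 5991 + 9027·16 = 150423 (mod 333999).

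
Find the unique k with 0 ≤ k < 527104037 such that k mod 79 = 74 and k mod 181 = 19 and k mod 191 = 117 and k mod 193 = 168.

171463491

From k ≡ 74 (mod 79) write k = 74 + 79t. Substituting into k ≡ 19 (mod 181) gives 79t ≡ 126 (mod 181), and since 79⁻¹ ≡ 55 (mod 181), t ≡ 52. Hence k ≡ 74 + 79·52 = 4182 (mod 14299).
From k ≡ 4182 (mod 14299) write k = 4182 + 14299t. Substituting into k ≡ 117 (mod 191) gives 14299t ≡ 137 (mod 191), and since 165⁻¹ ≡ 22 (mod 191), t ≡ 149. Hence k ≡ 4182 + 14299·149 = 2134733 (mod 2731109).
From k ≡ 2134733 (mod 2731109) write k = 2134733 + 2731109t. Substituting into k ≡ 168 (mod 193) gives 2731109t ≡ 15 (mod 193), and since 159⁻¹ ≡ 17 (mod 193), t ≡ 62. Hence k ≡ 2134733 + 2731109·62 = 171463491 (mod 527104037).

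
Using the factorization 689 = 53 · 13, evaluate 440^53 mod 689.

228

Mod 53: 440 ≡ 16; by Fermat, exponent reduces to 53 mod 52 = 1; 16^1 ≡ 16 (mod 53).
Mod 13: 440 ≡ 11; by Fermat, exponent reduces to 53 mod 12 = 5; 11^5 ≡ 7 (mod 13).
Combine by CRT: x ≡ 16 (mod 53), x ≡ 7 (mod 13) ⇒ x ≡ 228 (mod 689).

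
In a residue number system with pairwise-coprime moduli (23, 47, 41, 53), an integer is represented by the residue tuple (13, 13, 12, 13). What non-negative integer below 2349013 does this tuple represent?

1317752

Combine the congruences pairwise.
From x ≡ 13 (mod 23) write x = 13 + 23t. Substituting into x ≡ 13 (mod 47) gives 23t ≡ 0 (mod 47), and since 23⁻¹ ≡ 45 (mod 47), t ≡ 0. Hence x ≡ 13 + 23·0 = 13 (mod 1081).
From x ≡ 13 (mod 1081) write x = 13 + 1081t. Substituting into x ≡ 12 (mod 41) gives 1081t ≡ 40 (mod 41), and since 15⁻¹ ≡ 11 (mod 41), t ≡ 30. Hence x ≡ 13 + 1081·30 = 32443 (mod 44321).
From x ≡ 32443 (mod 44321) write x = 32443 + 44321t. Substituting into x ≡ 13 (mod 53) gives 44321t ≡ 6 (mod 53), and since 13⁻¹ ≡ 49 (mod 53), t ≡ 29. Hence x ≡ 32443 + 44321·29 = 1317752 (mod 2349013).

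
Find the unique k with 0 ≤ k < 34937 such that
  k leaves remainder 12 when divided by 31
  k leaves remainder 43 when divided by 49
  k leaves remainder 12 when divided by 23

22828

The moduli are pairwise coprime; N = 31·49·23 = 34937.
N/31 = 1127; 1127 ≡ 11 (mod 31); 11·17 ≡ 1, so inverse 17.
N/49 = 713; 713 ≡ 27 (mod 49); 27·20 ≡ 1, so inverse 20.
N/23 = 1519; 1519 ≡ 1 (mod 23), inverse 1.
k ≡ 12·1127·17 + 43·713·20 + 12·1519·1 = 861316.
861316 mod 34937 = 22828.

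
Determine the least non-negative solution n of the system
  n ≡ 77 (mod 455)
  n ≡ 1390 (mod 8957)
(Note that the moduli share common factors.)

Combine the congruences pairwise.
gcd(455, 8957) = 13 and 13 | (1390 − 77), so the pair is consistent; merging gives n ≡ 55132 (mod 313495), where 313495 = lcm(455, 8957).
The solution is unique modulo lcm(455, 8957) = 313495.

55132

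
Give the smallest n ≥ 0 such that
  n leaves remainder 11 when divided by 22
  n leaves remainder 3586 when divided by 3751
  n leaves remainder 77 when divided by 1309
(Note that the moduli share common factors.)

gcd(22, 3751) = 11 and 11 | (3586 − 11), so the pair is consistent; merging gives n ≡ 7337 (mod 7502), where 7502 = lcm(22, 3751).
gcd(7502, 1309) = 11 and 11 | (77 − 7337), so the pair is consistent; merging gives n ≡ 720027 (mod 892738), where 892738 = lcm(7502, 1309).
The solution is unique modulo lcm(22, 3751, 1309) = 892738.

720027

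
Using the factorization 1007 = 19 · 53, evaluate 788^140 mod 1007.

Mod 19: 788 ≡ 9; by Fermat, exponent reduces to 140 mod 18 = 14; 9^14 ≡ 16 (mod 19).
Mod 53: 788 ≡ 46; by Fermat, exponent reduces to 140 mod 52 = 36; 46^36 ≡ 36 (mod 53).
Combine by CRT: x ≡ 16 (mod 19), x ≡ 36 (mod 53) ⇒ x ≡ 301 (mod 1007).

301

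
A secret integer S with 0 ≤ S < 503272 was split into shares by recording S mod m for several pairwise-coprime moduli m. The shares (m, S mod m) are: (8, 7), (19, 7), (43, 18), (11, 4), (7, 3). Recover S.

From S ≡ 7 (mod 8) write S = 7 + 8t. Substituting into S ≡ 7 (mod 19) gives 8t ≡ 0 (mod 19), and since 8⁻¹ ≡ 12 (mod 19), t ≡ 0. Hence S ≡ 7 + 8·0 = 7 (mod 152).
From S ≡ 7 (mod 152) write S = 7 + 152t. Substituting into S ≡ 18 (mod 43) gives 152t ≡ 11 (mod 43), and since 23⁻¹ ≡ 15 (mod 43), t ≡ 36. Hence S ≡ 7 + 152·36 = 5479 (mod 6536).
From S ≡ 5479 (mod 6536) write S = 5479 + 6536t. Substituting into S ≡ 4 (mod 11) gives 6536t ≡ 3 (mod 11), and since 2⁻¹ ≡ 6 (mod 11), t ≡ 7. Hence S ≡ 5479 + 6536·7 = 51231 (mod 71896).
From S ≡ 51231 (mod 71896) write S = 51231 + 71896t. Substituting into S ≡ 3 (mod 7) gives 71896t ≡ 5 (mod 7), and since 6⁻¹ ≡ 6 (mod 7), t ≡ 2. Hence S ≡ 51231 + 71896·2 = 195023 (mod 503272).

195023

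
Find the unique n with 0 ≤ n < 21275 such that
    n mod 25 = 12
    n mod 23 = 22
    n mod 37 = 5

From n ≡ 12 (mod 25) write n = 12 + 25t. Substituting into n ≡ 22 (mod 23) gives 25t ≡ 10 (mod 23), and since 2⁻¹ ≡ 12 (mod 23), t ≡ 5. Hence n ≡ 12 + 25·5 = 137 (mod 575).
From n ≡ 137 (mod 575) write n = 137 + 575t. Substituting into n ≡ 5 (mod 37) gives 575t ≡ 16 (mod 37), and since 20⁻¹ ≡ 13 (mod 37), t ≡ 23. Hence n ≡ 137 + 575·23 = 13362 (mod 21275).

13362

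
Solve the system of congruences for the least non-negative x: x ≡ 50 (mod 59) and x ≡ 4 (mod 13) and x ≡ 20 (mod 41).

From x ≡ 50 (mod 59) write x = 50 + 59t. Substituting into x ≡ 4 (mod 13) gives 59t ≡ 6 (mod 13), and since 7⁻¹ ≡ 2 (mod 13), t ≡ 12. Hence x ≡ 50 + 59·12 = 758 (mod 767).
From x ≡ 758 (mod 767) write x = 758 + 767t. Substituting into x ≡ 20 (mod 41) gives 767t ≡ 0 (mod 41), and since 29⁻¹ ≡ 17 (mod 41), t ≡ 0. Hence x ≡ 758 + 767·0 = 758 (mod 31447).

758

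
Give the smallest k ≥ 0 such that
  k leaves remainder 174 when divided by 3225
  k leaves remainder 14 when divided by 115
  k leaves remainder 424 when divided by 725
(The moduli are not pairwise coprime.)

1973874

Combine the congruences pairwise.
gcd(3225, 115) = 5 and 5 | (14 − 174), so the pair is consistent; merging gives k ≡ 45324 (mod 74175), where 74175 = lcm(3225, 115).
gcd(74175, 725) = 25 and 25 | (424 − 45324), so the pair is consistent; merging gives k ≡ 1973874 (mod 2151075), where 2151075 = lcm(74175, 725).
The solution is unique modulo lcm(3225, 115, 725) = 2151075.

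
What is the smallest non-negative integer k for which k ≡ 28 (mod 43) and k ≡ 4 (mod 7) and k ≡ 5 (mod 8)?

501

The moduli are pairwise coprime; N = 43·7·8 = 2408.
N/43 = 56; 56 ≡ 13 (mod 43); 13·10 ≡ 1, so inverse 10.
N/7 = 344; 344 ≡ 1 (mod 7), inverse 1.
N/8 = 301; 301 ≡ 5 (mod 8); 5·5 ≡ 1, so inverse 5.
k ≡ 28·56·10 + 4·344·1 + 5·301·5 = 24581.
24581 mod 2408 = 501.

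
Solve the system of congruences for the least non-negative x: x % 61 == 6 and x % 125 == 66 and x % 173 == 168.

Combine the congruences pairwise.
From x ≡ 6 (mod 61) write x = 6 + 61t. Substituting into x ≡ 66 (mod 125) gives 61t ≡ 60 (mod 125), and since 61⁻¹ ≡ 41 (mod 125), t ≡ 85. Hence x ≡ 6 + 61·85 = 5191 (mod 7625).
From x ≡ 5191 (mod 7625) write x = 5191 + 7625t. Substituting into x ≡ 168 (mod 173) gives 7625t ≡ 167 (mod 173), and since 13⁻¹ ≡ 40 (mod 173), t ≡ 106. Hence x ≡ 5191 + 7625·106 = 813441 (mod 1319125).

813441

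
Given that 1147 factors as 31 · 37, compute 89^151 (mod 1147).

Mod 31: 89 ≡ 27; by Fermat, exponent reduces to 151 mod 30 = 1; 27^1 ≡ 27 (mod 31).
Mod 37: 89 ≡ 15; by Fermat, exponent reduces to 151 mod 36 = 7; 15^7 ≡ 35 (mod 37).
Combine by CRT: x ≡ 27 (mod 31), x ≡ 35 (mod 37) ⇒ x ≡ 368 (mod 1147).

368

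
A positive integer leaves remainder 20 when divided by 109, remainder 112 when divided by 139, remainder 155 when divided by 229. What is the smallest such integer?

Combine the congruences pairwise.
From t ≡ 20 (mod 109) write t = 20 + 109s. Substituting into t ≡ 112 (mod 139) gives 109s ≡ 92 (mod 139), and since 109⁻¹ ≡ 88 (mod 139), s ≡ 34. Hence t ≡ 20 + 109·34 = 3726 (mod 15151).
From t ≡ 3726 (mod 15151) write t = 3726 + 15151s. Substituting into t ≡ 155 (mod 229) gives 15151s ≡ 93 (mod 229), and since 37⁻¹ ≡ 130 (mod 229), s ≡ 182. Hence t ≡ 3726 + 15151·182 = 2761208 (mod 3469579).

2761208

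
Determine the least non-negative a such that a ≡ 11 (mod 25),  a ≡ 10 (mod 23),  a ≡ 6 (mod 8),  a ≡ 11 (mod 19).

From a ≡ 11 (mod 25) write a = 11 + 25t. Substituting into a ≡ 10 (mod 23) gives 25t ≡ 22 (mod 23), and since 2⁻¹ ≡ 12 (mod 23), t ≡ 11. Hence a ≡ 11 + 25·11 = 286 (mod 575).
From a ≡ 286 (mod 575) write a = 286 + 575t. Substituting into a ≡ 6 (mod 8) gives 575t ≡ 0 (mod 8), and since 7⁻¹ ≡ 7 (mod 8), t ≡ 0. Hence a ≡ 286 + 575·0 = 286 (mod 4600).
From a ≡ 286 (mod 4600) write a = 286 + 4600t. Substituting into a ≡ 11 (mod 19) gives 4600t ≡ 10 (mod 19), and since 2⁻¹ ≡ 10 (mod 19), t ≡ 5. Hence a ≡ 286 + 4600·5 = 23286 (mod 87400).

23286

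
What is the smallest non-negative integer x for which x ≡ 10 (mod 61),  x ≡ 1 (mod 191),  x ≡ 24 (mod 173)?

1705631

Combine the congruences pairwise.
From x ≡ 10 (mod 61) write x = 10 + 61t. Substituting into x ≡ 1 (mod 191) gives 61t ≡ 182 (mod 191), and since 61⁻¹ ≡ 119 (mod 191), t ≡ 75. Hence x ≡ 10 + 61·75 = 4585 (mod 11651).
From x ≡ 4585 (mod 11651) write x = 4585 + 11651t. Substituting into x ≡ 24 (mod 173) gives 11651t ≡ 110 (mod 173), and since 60⁻¹ ≡ 124 (mod 173), t ≡ 146. Hence x ≡ 4585 + 11651·146 = 1705631 (mod 2015623).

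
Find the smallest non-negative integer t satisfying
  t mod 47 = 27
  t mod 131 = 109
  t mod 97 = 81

422322

The moduli are pairwise coprime; N = 47·131·97 = 597229.
N/47 = 12707; 12707 ≡ 17 (mod 47); 17·36 ≡ 1, so inverse 36.
N/131 = 4559; 4559 ≡ 105 (mod 131); 105·5 ≡ 1, so inverse 5.
N/97 = 6157; 6157 ≡ 46 (mod 97); 46·19 ≡ 1, so inverse 19.
t ≡ 27·12707·36 + 109·4559·5 + 81·6157·19 = 24311482.
24311482 mod 597229 = 422322.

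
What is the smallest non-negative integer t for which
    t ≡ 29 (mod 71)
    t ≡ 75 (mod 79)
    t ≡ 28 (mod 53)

Combine the congruences pairwise.
From t ≡ 29 (mod 71) write t = 29 + 71s. Substituting into t ≡ 75 (mod 79) gives 71s ≡ 46 (mod 79), and since 71⁻¹ ≡ 69 (mod 79), s ≡ 14. Hence t ≡ 29 + 71·14 = 1023 (mod 5609).
From t ≡ 1023 (mod 5609) write t = 1023 + 5609s. Substituting into t ≡ 28 (mod 53) gives 5609s ≡ 12 (mod 53), and since 44⁻¹ ≡ 47 (mod 53), s ≡ 34. Hence t ≡ 1023 + 5609·34 = 191729 (mod 297277).

191729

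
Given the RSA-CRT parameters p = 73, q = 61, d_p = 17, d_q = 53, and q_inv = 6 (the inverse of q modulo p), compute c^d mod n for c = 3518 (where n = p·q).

174

m₁ = c^(d_p) mod p: c ≡ 14 (mod 73), and 14^17 mod 73 = 28.
m₂ = c^(d_q) mod q: c ≡ 41 (mod 61), and 41^53 mod 61 = 52.
h = q_inv·(m₁ − m₂) mod p = 6·(28 − 52) mod 73 = 2.
m = m₂ + h·q = 52 + 2·61 = 174.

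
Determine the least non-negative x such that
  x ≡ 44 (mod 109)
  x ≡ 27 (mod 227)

3205

From x ≡ 44 (mod 109) write x = 44 + 109t. Substituting into x ≡ 27 (mod 227) gives 109t ≡ 210 (mod 227), and since 109⁻¹ ≡ 25 (mod 227), t ≡ 29. Hence x ≡ 44 + 109·29 = 3205 (mod 24743).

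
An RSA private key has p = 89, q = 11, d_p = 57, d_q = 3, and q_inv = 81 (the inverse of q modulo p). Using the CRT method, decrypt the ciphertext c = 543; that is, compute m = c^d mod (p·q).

262

m₁ = c^(d_p) mod p: c ≡ 9 (mod 89), and 9^57 mod 89 = 84.
m₂ = c^(d_q) mod q: c ≡ 4 (mod 11), and 4^3 mod 11 = 9.
h = q_inv·(m₁ − m₂) mod p = 81·(84 − 9) mod 89 = 23.
m = m₂ + h·q = 9 + 23·11 = 262.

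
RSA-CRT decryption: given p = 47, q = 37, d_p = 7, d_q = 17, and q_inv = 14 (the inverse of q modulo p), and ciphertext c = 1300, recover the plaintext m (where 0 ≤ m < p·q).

m₁ = c^(d_p) mod p: c ≡ 31 (mod 47), and 31^7 mod 47 = 15.
m₂ = c^(d_q) mod q: c ≡ 5 (mod 37), and 5^17 mod 37 = 22.
h = q_inv·(m₁ − m₂) mod p = 14·(15 − 22) mod 47 = 43.
m = m₂ + h·q = 22 + 43·37 = 1613.

1613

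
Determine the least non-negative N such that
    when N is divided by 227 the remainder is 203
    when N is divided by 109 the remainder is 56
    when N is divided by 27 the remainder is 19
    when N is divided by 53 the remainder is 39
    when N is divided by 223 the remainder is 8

1664268409

Combine the congruences pairwise.
From N ≡ 203 (mod 227) write N = 203 + 227t. Substituting into N ≡ 56 (mod 109) gives 227t ≡ 71 (mod 109), and since 9⁻¹ ≡ 97 (mod 109), t ≡ 20. Hence N ≡ 203 + 227·20 = 4743 (mod 24743).
From N ≡ 4743 (mod 24743) write N = 4743 + 24743t. Substituting into N ≡ 19 (mod 27) gives 24743t ≡ 1 (mod 27), and since 11⁻¹ ≡ 5 (mod 27), t ≡ 5. Hence N ≡ 4743 + 24743·5 = 128458 (mod 668061).
From N ≡ 128458 (mod 668061) write N = 128458 + 668061t. Substituting into N ≡ 39 (mod 53) gives 668061t ≡ 0 (mod 53), and since 49⁻¹ ≡ 13 (mod 53), t ≡ 0. Hence N ≡ 128458 + 668061·0 = 128458 (mod 35407233).
From N ≡ 128458 (mod 35407233) write N = 128458 + 35407233t. Substituting into N ≡ 8 (mod 223) gives 35407233t ≡ 221 (mod 223), and since 185⁻¹ ≡ 88 (mod 223), t ≡ 47. Hence N ≡ 128458 + 35407233·47 = 1664268409 (mod 7895812959).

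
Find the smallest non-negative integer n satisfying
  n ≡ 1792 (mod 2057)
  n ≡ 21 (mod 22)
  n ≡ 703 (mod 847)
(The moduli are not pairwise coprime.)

24419

gcd(2057, 22) = 11 and 11 | (21 − 1792), so the pair is consistent; merging gives n ≡ 3849 (mod 4114), where 4114 = lcm(2057, 22).
gcd(4114, 847) = 121 and 121 | (703 − 3849), so the pair is consistent; merging gives n ≡ 24419 (mod 28798), where 28798 = lcm(4114, 847).
The solution is unique modulo lcm(2057, 22, 847) = 28798.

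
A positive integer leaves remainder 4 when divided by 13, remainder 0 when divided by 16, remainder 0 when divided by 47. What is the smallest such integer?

8272

Combine the congruences pairwise.
From n ≡ 4 (mod 13) write n = 4 + 13t. Substituting into n ≡ 0 (mod 16) gives 13t ≡ 12 (mod 16), and since 13⁻¹ ≡ 5 (mod 16), t ≡ 12. Hence n ≡ 4 + 13·12 = 160 (mod 208).
From n ≡ 160 (mod 208) write n = 160 + 208t. Substituting into n ≡ 0 (mod 47) gives 208t ≡ 28 (mod 47), and since 20⁻¹ ≡ 40 (mod 47), t ≡ 39. Hence n ≡ 160 + 208·39 = 8272 (mod 9776).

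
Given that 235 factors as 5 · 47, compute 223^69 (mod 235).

93

Mod 5: 223 ≡ 3; by Fermat, exponent reduces to 69 mod 4 = 1; 3^1 ≡ 3 (mod 5).
Mod 47: 223 ≡ 35; by Fermat, exponent reduces to 69 mod 46 = 23; 35^23 ≡ 46 (mod 47).
Combine by CRT: x ≡ 3 (mod 5), x ≡ 46 (mod 47) ⇒ x ≡ 93 (mod 235).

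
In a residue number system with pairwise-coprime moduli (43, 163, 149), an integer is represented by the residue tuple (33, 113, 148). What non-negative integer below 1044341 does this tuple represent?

The moduli are pairwise coprime; N = 43·163·149 = 1044341.
N/43 = 24287; 24287 ≡ 35 (mod 43); 35·16 ≡ 1, so inverse 16.
N/163 = 6407; 6407 ≡ 50 (mod 163); 50·75 ≡ 1, so inverse 75.
N/149 = 7009; 7009 ≡ 6 (mod 149); 6·25 ≡ 1, so inverse 25.
x ≡ 33·24287·16 + 113·6407·75 + 148·7009·25 = 93056161.
93056161 mod 1044341 = 109812.

109812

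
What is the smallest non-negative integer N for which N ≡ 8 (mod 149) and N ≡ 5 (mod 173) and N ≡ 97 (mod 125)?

The moduli are pairwise coprime; M = 149·173·125 = 3222125.
M/149 = 21625; 21625 ≡ 20 (mod 149); 20·82 ≡ 1, so inverse 82.
M/173 = 18625; 18625 ≡ 114 (mod 173); 114·129 ≡ 1, so inverse 129.
M/125 = 25777; 25777 ≡ 27 (mod 125); 27·88 ≡ 1, so inverse 88.
N ≡ 8·21625·82 + 5·18625·129 + 97·25777·88 = 246231597.
246231597 mod 3222125 = 1350097.

1350097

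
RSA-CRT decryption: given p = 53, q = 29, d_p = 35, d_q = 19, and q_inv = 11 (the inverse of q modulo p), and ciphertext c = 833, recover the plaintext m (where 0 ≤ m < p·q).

143

m₁ = c^(d_p) mod p: c ≡ 38 (mod 53), and 38^35 mod 53 = 37.
m₂ = c^(d_q) mod q: c ≡ 21 (mod 29), and 21^19 mod 29 = 27.
h = q_inv·(m₁ − m₂) mod p = 11·(37 − 27) mod 53 = 4.
m = m₂ + h·q = 27 + 4·29 = 143.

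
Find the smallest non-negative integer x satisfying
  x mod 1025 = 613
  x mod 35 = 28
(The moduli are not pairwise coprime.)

1638

Combine the congruences pairwise.
gcd(1025, 35) = 5 and 5 | (28 − 613), so the pair is consistent; merging gives x ≡ 1638 (mod 7175), where 7175 = lcm(1025, 35).
The solution is unique modulo lcm(1025, 35) = 7175.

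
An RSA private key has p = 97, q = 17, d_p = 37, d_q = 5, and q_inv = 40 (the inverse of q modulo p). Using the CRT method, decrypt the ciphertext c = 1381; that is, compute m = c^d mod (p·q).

208

m₁ = c^(d_p) mod p: c ≡ 23 (mod 97), and 23^37 mod 97 = 14.
m₂ = c^(d_q) mod q: c ≡ 4 (mod 17), and 4^5 mod 17 = 4.
h = q_inv·(m₁ − m₂) mod p = 40·(14 − 4) mod 97 = 12.
m = m₂ + h·q = 4 + 12·17 = 208.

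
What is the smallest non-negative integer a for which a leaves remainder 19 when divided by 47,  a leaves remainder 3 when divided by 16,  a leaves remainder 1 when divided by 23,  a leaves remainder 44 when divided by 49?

The moduli are pairwise coprime; N = 47·16·23·49 = 847504.
N/47 = 18032; 18032 ≡ 31 (mod 47); 31·44 ≡ 1, so inverse 44.
N/16 = 52969; 52969 ≡ 9 (mod 16); 9·9 ≡ 1, so inverse 9.
N/23 = 36848; 36848 ≡ 2 (mod 23); 2·12 ≡ 1, so inverse 12.
N/49 = 17296; 17296 ≡ 48 (mod 49); 48·48 ≡ 1, so inverse 48.
a ≡ 19·18032·44 + 3·52969·9 + 1·36848·12 + 44·17296·48 = 53476243.
53476243 mod 847504 = 83491.

83491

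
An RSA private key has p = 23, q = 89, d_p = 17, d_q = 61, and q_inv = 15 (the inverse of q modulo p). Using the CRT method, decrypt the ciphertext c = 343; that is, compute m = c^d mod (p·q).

m₁ = c^(d_p) mod p: c ≡ 21 (mod 23), and 21^17 mod 23 = 5.
m₂ = c^(d_q) mod q: c ≡ 76 (mod 89), and 76^61 mod 89 = 26.
h = q_inv·(m₁ − m₂) mod p = 15·(5 − 26) mod 23 = 7.
m = m₂ + h·q = 26 + 7·89 = 649.

649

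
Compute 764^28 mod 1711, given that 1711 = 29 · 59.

610

Mod 29: 764 ≡ 10; since 28 | 28, by Fermat 10^28 ≡ 1 (mod 29).
Mod 59: 764 ≡ 56; 56^28 ≡ 20 (mod 59).
Combine by CRT: x ≡ 1 (mod 29), x ≡ 20 (mod 59) ⇒ x ≡ 610 (mod 1711).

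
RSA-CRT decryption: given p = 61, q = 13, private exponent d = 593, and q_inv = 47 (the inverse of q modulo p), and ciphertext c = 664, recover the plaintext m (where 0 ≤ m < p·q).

261

d_p = d mod (p−1) = 593 mod 60 = 53; d_q = d mod (q−1) = 5.
m₁ = c^(d_p) mod p: c ≡ 54 (mod 61), and 54^53 mod 61 = 17.
m₂ = c^(d_q) mod q: c ≡ 1 (mod 13), and 1^5 mod 13 = 1.
h = q_inv·(m₁ − m₂) mod p = 47·(17 − 1) mod 61 = 20.
m = m₂ + h·q = 1 + 20·13 = 261.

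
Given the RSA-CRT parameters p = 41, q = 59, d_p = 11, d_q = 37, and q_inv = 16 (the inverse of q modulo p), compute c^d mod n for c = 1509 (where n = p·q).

1279

m₁ = c^(d_p) mod p: c ≡ 33 (mod 41), and 33^11 mod 41 = 8.
m₂ = c^(d_q) mod q: c ≡ 34 (mod 59), and 34^37 mod 59 = 40.
h = q_inv·(m₁ − m₂) mod p = 16·(8 − 40) mod 41 = 21.
m = m₂ + h·q = 40 + 21·59 = 1279.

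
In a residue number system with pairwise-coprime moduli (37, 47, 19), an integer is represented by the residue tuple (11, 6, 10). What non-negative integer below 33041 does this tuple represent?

From x ≡ 11 (mod 37) write x = 11 + 37t. Substituting into x ≡ 6 (mod 47) gives 37t ≡ 42 (mod 47), and since 37⁻¹ ≡ 14 (mod 47), t ≡ 24. Hence x ≡ 11 + 37·24 = 899 (mod 1739).
From x ≡ 899 (mod 1739) write x = 899 + 1739t. Substituting into x ≡ 10 (mod 19) gives 1739t ≡ 4 (mod 19), and since 10⁻¹ ≡ 2 (mod 19), t ≡ 8. Hence x ≡ 899 + 1739·8 = 14811 (mod 33041).

14811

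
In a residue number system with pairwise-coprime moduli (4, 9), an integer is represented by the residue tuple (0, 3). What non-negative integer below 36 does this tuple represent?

From x ≡ 0 (mod 4) write x = 0 + 4t. Substituting into x ≡ 3 (mod 9) gives 4t ≡ 3 (mod 9), and since 4⁻¹ ≡ 7 (mod 9), t ≡ 3. Hence x ≡ 0 + 4·3 = 12 (mod 36).

12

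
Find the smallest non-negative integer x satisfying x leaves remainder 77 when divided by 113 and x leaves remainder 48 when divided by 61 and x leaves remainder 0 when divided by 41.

145960

From x ≡ 77 (mod 113) write x = 77 + 113t. Substituting into x ≡ 48 (mod 61) gives 113t ≡ 32 (mod 61), and since 52⁻¹ ≡ 27 (mod 61), t ≡ 10. Hence x ≡ 77 + 113·10 = 1207 (mod 6893).
From x ≡ 1207 (mod 6893) write x = 1207 + 6893t. Substituting into x ≡ 0 (mod 41) gives 6893t ≡ 23 (mod 41), and since 5⁻¹ ≡ 33 (mod 41), t ≡ 21. Hence x ≡ 1207 + 6893·21 = 145960 (mod 282613).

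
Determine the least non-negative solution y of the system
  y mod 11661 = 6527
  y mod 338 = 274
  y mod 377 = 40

41510

gcd(11661, 338) = 169 and 169 | (274 − 6527), so the pair is consistent; merging gives y ≡ 18188 (mod 23322), where 23322 = lcm(11661, 338).
gcd(23322, 377) = 13 and 13 | (40 − 18188), so the pair is consistent; merging gives y ≡ 41510 (mod 676338), where 676338 = lcm(23322, 377).
The solution is unique modulo lcm(11661, 338, 377) = 676338.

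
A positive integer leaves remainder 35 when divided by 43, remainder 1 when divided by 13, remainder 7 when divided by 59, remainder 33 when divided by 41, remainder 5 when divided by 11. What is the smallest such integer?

The moduli are pairwise coprime; N = 43·13·59·41·11 = 14874431.
N/43 = 345917; 345917 ≡ 25 (mod 43); 25·31 ≡ 1, so inverse 31.
N/13 = 1144187; 1144187 ≡ 5 (mod 13); 5·8 ≡ 1, so inverse 8.
N/59 = 252109; 252109 ≡ 2 (mod 59); 2·30 ≡ 1, so inverse 30.
N/41 = 362791; 362791 ≡ 23 (mod 41); 23·25 ≡ 1, so inverse 25.
N/11 = 1352221; 1352221 ≡ 2 (mod 11); 2·6 ≡ 1, so inverse 6.
k ≡ 35·345917·31 + 1·1144187·8 + 7·252109·30 + 33·362791·25 + 5·1352221·6 = 777285536.
777285536 mod 14874431 = 3815124.

3815124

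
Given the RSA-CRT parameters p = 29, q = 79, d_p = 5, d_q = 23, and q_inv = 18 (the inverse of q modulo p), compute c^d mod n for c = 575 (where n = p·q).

m₁ = c^(d_p) mod p: c ≡ 24 (mod 29), and 24^5 mod 29 = 7.
m₂ = c^(d_q) mod q: c ≡ 22 (mod 79), and 22^23 mod 79 = 65.
h = q_inv·(m₁ − m₂) mod p = 18·(7 − 65) mod 29 = 0.
m = m₂ + h·q = 65 + 0·79 = 65.

65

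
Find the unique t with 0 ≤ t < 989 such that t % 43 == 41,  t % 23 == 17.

Combine the congruences pairwise.
From t ≡ 41 (mod 43) write t = 41 + 43s. Substituting into t ≡ 17 (mod 23) gives 43s ≡ 22 (mod 23), and since 20⁻¹ ≡ 15 (mod 23), s ≡ 8. Hence t ≡ 41 + 43·8 = 385 (mod 989).

385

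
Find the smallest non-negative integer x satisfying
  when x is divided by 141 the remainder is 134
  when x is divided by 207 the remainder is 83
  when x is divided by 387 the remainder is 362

354467

gcd(141, 207) = 3 and 3 | (83 − 134), so the pair is consistent; merging gives x ≡ 4223 (mod 9729), where 9729 = lcm(141, 207).
gcd(9729, 387) = 9 and 9 | (362 − 4223), so the pair is consistent; merging gives x ≡ 354467 (mod 418347), where 418347 = lcm(9729, 387).
The solution is unique modulo lcm(141, 207, 387) = 418347.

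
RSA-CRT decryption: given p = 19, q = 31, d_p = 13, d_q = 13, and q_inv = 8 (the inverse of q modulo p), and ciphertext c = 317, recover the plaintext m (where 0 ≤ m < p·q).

m₁ = c^(d_p) mod p: c ≡ 13 (mod 19), and 13^13 mod 19 = 15.
m₂ = c^(d_q) mod q: c ≡ 7 (mod 31), and 7^13 mod 31 = 19.
h = q_inv·(m₁ − m₂) mod p = 8·(15 − 19) mod 19 = 6.
m = m₂ + h·q = 19 + 6·31 = 205.

205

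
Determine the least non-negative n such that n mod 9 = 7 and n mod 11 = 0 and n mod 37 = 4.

781

The moduli are pairwise coprime; M = 9·11·37 = 3663.
M/9 = 407; 407 ≡ 2 (mod 9); 2·5 ≡ 1, so inverse 5.
M/11 = 333; 333 ≡ 3 (mod 11); 3·4 ≡ 1, so inverse 4.
M/37 = 99; 99 ≡ 25 (mod 37); 25·3 ≡ 1, so inverse 3.
n ≡ 7·407·5 + 0·333·4 + 4·99·3 = 15433.
15433 mod 3663 = 781.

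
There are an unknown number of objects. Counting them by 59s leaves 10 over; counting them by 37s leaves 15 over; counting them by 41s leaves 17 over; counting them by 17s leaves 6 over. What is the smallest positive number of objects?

393658

The moduli are pairwise coprime; M = 59·37·41·17 = 1521551.
M/59 = 25789; 25789 ≡ 6 (mod 59); 6·10 ≡ 1, so inverse 10.
M/37 = 41123; 41123 ≡ 16 (mod 37); 16·7 ≡ 1, so inverse 7.
M/41 = 37111; 37111 ≡ 6 (mod 41); 6·7 ≡ 1, so inverse 7.
M/17 = 89503; 89503 ≡ 15 (mod 17); 15·8 ≡ 1, so inverse 8.
N ≡ 10·25789·10 + 15·41123·7 + 17·37111·7 + 6·89503·8 = 15609168.
15609168 mod 1521551 = 393658.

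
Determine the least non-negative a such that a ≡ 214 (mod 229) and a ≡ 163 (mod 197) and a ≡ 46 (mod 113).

Combine the congruences pairwise.
From a ≡ 214 (mod 229) write a = 214 + 229t. Substituting into a ≡ 163 (mod 197) gives 229t ≡ 146 (mod 197), and since 32⁻¹ ≡ 117 (mod 197), t ≡ 140. Hence a ≡ 214 + 229·140 = 32274 (mod 45113).
From a ≡ 32274 (mod 45113) write a = 32274 + 45113t. Substituting into a ≡ 46 (mod 113) gives 45113t ≡ 90 (mod 113), and since 26⁻¹ ≡ 100 (mod 113), t ≡ 73. Hence a ≡ 32274 + 45113·73 = 3325523 (mod 5097769).

3325523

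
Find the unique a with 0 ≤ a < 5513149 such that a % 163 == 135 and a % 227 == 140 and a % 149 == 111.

The moduli are pairwise coprime; N = 163·227·149 = 5513149.
N/163 = 33823; 33823 ≡ 82 (mod 163); 82·2 ≡ 1, so inverse 2.
N/227 = 24287; 24287 ≡ 225 (mod 227); 225·113 ≡ 1, so inverse 113.
N/149 = 37001; 37001 ≡ 49 (mod 149); 49·73 ≡ 1, so inverse 73.
a ≡ 135·33823·2 + 140·24287·113 + 111·37001·73 = 693171653.
693171653 mod 5513149 = 4028028.

4028028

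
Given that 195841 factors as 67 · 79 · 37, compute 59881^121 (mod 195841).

95036

Mod 67: 59881 ≡ 50; by Fermat, exponent reduces to 121 mod 66 = 55; 50^55 ≡ 30 (mod 67).
Mod 79: 59881 ≡ 78; by Fermat, exponent reduces to 121 mod 78 = 43; 78^43 ≡ 78 (mod 79).
Mod 37: 59881 ≡ 15; by Fermat, exponent reduces to 121 mod 36 = 13; 15^13 ≡ 20 (mod 37).
Combine by CRT: x ≡ 30 (mod 67), x ≡ 78 (mod 79), x ≡ 20 (mod 37) ⇒ x ≡ 95036 (mod 195841).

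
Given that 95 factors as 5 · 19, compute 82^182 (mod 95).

Mod 5: 82 ≡ 2; by Fermat, exponent reduces to 182 mod 4 = 2; 2^2 ≡ 4 (mod 5).
Mod 19: 82 ≡ 6; by Fermat, exponent reduces to 182 mod 18 = 2; 6^2 ≡ 17 (mod 19).
Combine by CRT: x ≡ 4 (mod 5), x ≡ 17 (mod 19) ⇒ x ≡ 74 (mod 95).

74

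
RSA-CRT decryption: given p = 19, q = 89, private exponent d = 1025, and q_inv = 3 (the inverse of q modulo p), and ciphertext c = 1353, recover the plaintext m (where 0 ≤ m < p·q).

1582

d_p = d mod (p−1) = 1025 mod 18 = 17; d_q = d mod (q−1) = 57.
m₁ = c^(d_p) mod p: c ≡ 4 (mod 19), and 4^17 mod 19 = 5.
m₂ = c^(d_q) mod q: c ≡ 18 (mod 89), and 18^57 mod 89 = 69.
h = q_inv·(m₁ − m₂) mod p = 3·(5 − 69) mod 19 = 17.
m = m₂ + h·q = 69 + 17·89 = 1582.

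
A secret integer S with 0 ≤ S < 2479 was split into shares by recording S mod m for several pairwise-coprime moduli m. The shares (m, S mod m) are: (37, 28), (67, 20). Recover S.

From S ≡ 28 (mod 37) write S = 28 + 37t. Substituting into S ≡ 20 (mod 67) gives 37t ≡ 59 (mod 67), and since 37⁻¹ ≡ 29 (mod 67), t ≡ 36. Hence S ≡ 28 + 37·36 = 1360 (mod 2479).

1360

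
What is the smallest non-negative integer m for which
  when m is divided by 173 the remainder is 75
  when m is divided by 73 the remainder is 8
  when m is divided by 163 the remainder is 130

The moduli are pairwise coprime; N = 173·73·163 = 2058527.
N/173 = 11899; 11899 ≡ 135 (mod 173); 135·132 ≡ 1, so inverse 132.
N/73 = 28199; 28199 ≡ 21 (mod 73); 21·7 ≡ 1, so inverse 7.
N/163 = 12629; 12629 ≡ 78 (mod 163); 78·23 ≡ 1, so inverse 23.
m ≡ 75·11899·132 + 8·28199·7 + 130·12629·23 = 157139954.
157139954 mod 2058527 = 691902.

691902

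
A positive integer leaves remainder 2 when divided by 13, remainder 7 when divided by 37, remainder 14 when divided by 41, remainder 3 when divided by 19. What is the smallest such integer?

From m ≡ 2 (mod 13) write m = 2 + 13t. Substituting into m ≡ 7 (mod 37) gives 13t ≡ 5 (mod 37), and since 13⁻¹ ≡ 20 (mod 37), t ≡ 26. Hence m ≡ 2 + 13·26 = 340 (mod 481).
From m ≡ 340 (mod 481) write m = 340 + 481t. Substituting into m ≡ 14 (mod 41) gives 481t ≡ 2 (mod 41), and since 30⁻¹ ≡ 26 (mod 41), t ≡ 11. Hence m ≡ 340 + 481·11 = 5631 (mod 19721).
From m ≡ 5631 (mod 19721) write m = 5631 + 19721t. Substituting into m ≡ 3 (mod 19) gives 19721t ≡ 15 (mod 19), and since 18⁻¹ ≡ 18 (mod 19), t ≡ 4. Hence m ≡ 5631 + 19721·4 = 84515 (mod 374699).

84515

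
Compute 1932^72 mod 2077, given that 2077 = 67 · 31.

1957

Mod 67: 1932 ≡ 56; by Fermat, exponent reduces to 72 mod 66 = 6; 56^6 ≡ 14 (mod 67).
Mod 31: 1932 ≡ 10; by Fermat, exponent reduces to 72 mod 30 = 12; 10^12 ≡ 4 (mod 31).
Combine by CRT: x ≡ 14 (mod 67), x ≡ 4 (mod 31) ⇒ x ≡ 1957 (mod 2077).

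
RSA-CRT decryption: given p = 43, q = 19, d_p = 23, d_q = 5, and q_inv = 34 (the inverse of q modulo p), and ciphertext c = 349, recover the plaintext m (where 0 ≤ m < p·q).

m₁ = c^(d_p) mod p: c ≡ 5 (mod 43), and 5^23 mod 43 = 18.
m₂ = c^(d_q) mod q: c ≡ 7 (mod 19), and 7^5 mod 19 = 11.
h = q_inv·(m₁ − m₂) mod p = 34·(18 − 11) mod 43 = 23.
m = m₂ + h·q = 11 + 23·19 = 448.

448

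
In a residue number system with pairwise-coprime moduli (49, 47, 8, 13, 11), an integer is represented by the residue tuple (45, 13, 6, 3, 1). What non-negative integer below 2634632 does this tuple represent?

1691966

From x ≡ 45 (mod 49) write x = 45 + 49t. Substituting into x ≡ 13 (mod 47) gives 49t ≡ 15 (mod 47), and since 2⁻¹ ≡ 24 (mod 47), t ≡ 31. Hence x ≡ 45 + 49·31 = 1564 (mod 2303).
From x ≡ 1564 (mod 2303) write x = 1564 + 2303t. Substituting into x ≡ 6 (mod 8) gives 2303t ≡ 2 (mod 8), and since 7⁻¹ ≡ 7 (mod 8), t ≡ 6. Hence x ≡ 1564 + 2303·6 = 15382 (mod 18424).
From x ≡ 15382 (mod 18424) write x = 15382 + 18424t. Substituting into x ≡ 3 (mod 13) gives 18424t ≡ 0 (mod 13), and since 3⁻¹ ≡ 9 (mod 13), t ≡ 0. Hence x ≡ 15382 + 18424·0 = 15382 (mod 239512).
From x ≡ 15382 (mod 239512) write x = 15382 + 239512t. Substituting into x ≡ 1 (mod 11) gives 239512t ≡ 8 (mod 11), and since 9⁻¹ ≡ 5 (mod 11), t ≡ 7. Hence x ≡ 15382 + 239512·7 = 1691966 (mod 2634632).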